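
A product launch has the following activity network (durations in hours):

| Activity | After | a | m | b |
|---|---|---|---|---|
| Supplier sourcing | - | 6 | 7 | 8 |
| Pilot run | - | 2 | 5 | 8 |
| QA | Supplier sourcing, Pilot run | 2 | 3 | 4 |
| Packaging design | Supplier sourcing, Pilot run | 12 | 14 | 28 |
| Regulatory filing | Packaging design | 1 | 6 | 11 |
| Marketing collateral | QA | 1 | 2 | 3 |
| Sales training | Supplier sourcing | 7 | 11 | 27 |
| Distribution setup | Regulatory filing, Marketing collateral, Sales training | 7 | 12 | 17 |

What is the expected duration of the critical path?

te_Supplier sourcing = (6 + 4·7 + 8)/6 = 42/6 = 7
te_Pilot run = (2 + 4·5 + 8)/6 = 30/6 = 5
te_QA = (2 + 4·3 + 4)/6 = 18/6 = 3
te_Packaging design = (12 + 4·14 + 28)/6 = 96/6 = 16
te_Regulatory filing = (1 + 4·6 + 11)/6 = 36/6 = 6
te_Marketing collateral = (1 + 4·2 + 3)/6 = 12/6 = 2
te_Sales training = (7 + 4·11 + 27)/6 = 78/6 = 13
te_Distribution setup = (7 + 4·12 + 17)/6 = 72/6 = 12

Forward pass:
ES_Supplier sourcing = 0; EF_Supplier sourcing = 7
ES_Pilot run = 0; EF_Pilot run = 5
ES_QA = max(EF_Supplier sourcing=7, EF_Pilot run=5) = 7; EF_QA = 7+3 = 10
ES_Packaging design = max(EF_Supplier sourcing=7, EF_Pilot run=5) = 7; EF_Packaging design = 7+16 = 23
ES_Regulatory filing = 23; EF_Regulatory filing = 23+6 = 29
ES_Marketing collateral = 10; EF_Marketing collateral = 10+2 = 12
ES_Sales training = 7; EF_Sales training = 7+13 = 20
ES_Distribution setup = max(EF_Regulatory filing=29, EF_Marketing collateral=12, EF_Sales training=20) = 29; EF_Distribution setup = 29+12 = 41
Expected project duration μ = 41 hours. Critical path: Supplier sourcing → Packaging design → Regulatory filing → Distribution setup.

41 hours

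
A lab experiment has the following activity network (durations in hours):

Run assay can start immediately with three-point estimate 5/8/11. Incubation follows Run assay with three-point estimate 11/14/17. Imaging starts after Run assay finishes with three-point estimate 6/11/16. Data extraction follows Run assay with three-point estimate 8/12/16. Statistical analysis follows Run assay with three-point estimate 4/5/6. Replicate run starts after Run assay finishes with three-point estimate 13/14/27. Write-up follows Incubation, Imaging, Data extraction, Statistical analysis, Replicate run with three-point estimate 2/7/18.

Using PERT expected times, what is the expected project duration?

te_Run assay = (5 + 4·8 + 11)/6 = 48/6 = 8
te_Incubation = (11 + 4·14 + 17)/6 = 84/6 = 14
te_Imaging = (6 + 4·11 + 16)/6 = 66/6 = 11
te_Data extraction = (8 + 4·12 + 16)/6 = 72/6 = 12
te_Statistical analysis = (4 + 4·5 + 6)/6 = 30/6 = 5
te_Replicate run = (13 + 4·14 + 27)/6 = 96/6 = 16
te_Write-up = (2 + 4·7 + 18)/6 = 48/6 = 8

Forward pass:
ES_Run assay = 0; EF_Run assay = 8
ES_Incubation = 8; EF_Incubation = 8+14 = 22
ES_Imaging = 8; EF_Imaging = 8+11 = 19
ES_Data extraction = 8; EF_Data extraction = 8+12 = 20
ES_Statistical analysis = 8; EF_Statistical analysis = 8+5 = 13
ES_Replicate run = 8; EF_Replicate run = 8+16 = 24
ES_Write-up = max(EF_Incubation=22, EF_Imaging=19, EF_Data extraction=20, EF_Statistical analysis=13, EF_Replicate run=24) = 24; EF_Write-up = 24+8 = 32
Expected project duration μ = 32 hours. Critical path: Run assay → Replicate run → Write-up.

32 hours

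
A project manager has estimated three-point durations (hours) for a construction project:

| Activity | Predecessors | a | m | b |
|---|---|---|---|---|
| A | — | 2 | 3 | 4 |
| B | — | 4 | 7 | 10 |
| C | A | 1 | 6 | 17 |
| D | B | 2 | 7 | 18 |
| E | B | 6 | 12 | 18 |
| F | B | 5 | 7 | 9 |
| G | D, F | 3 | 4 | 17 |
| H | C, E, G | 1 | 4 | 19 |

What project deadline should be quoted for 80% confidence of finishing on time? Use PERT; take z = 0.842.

31.0 hours

te_A = (2 + 4·3 + 4)/6 = 18/6 = 3; σ²_A = ((4−2)/6)² = 0.111
te_B = (4 + 4·7 + 10)/6 = 42/6 = 7; σ²_B = ((10−4)/6)² = 1.000
te_C = (1 + 4·6 + 17)/6 = 42/6 = 7; σ²_C = ((17−1)/6)² = 7.111
te_D = (2 + 4·7 + 18)/6 = 48/6 = 8; σ²_D = ((18−2)/6)² = 7.111
te_E = (6 + 4·12 + 18)/6 = 72/6 = 12; σ²_E = ((18−6)/6)² = 4.000
te_F = (5 + 4·7 + 9)/6 = 42/6 = 7; σ²_F = ((9−5)/6)² = 0.444
te_G = (3 + 4·4 + 17)/6 = 36/6 = 6; σ²_G = ((17−3)/6)² = 5.444
te_H = (1 + 4·4 + 19)/6 = 36/6 = 6; σ²_H = ((19−1)/6)² = 9.000

Forward pass:
ES_A = 0; EF_A = 3
ES_B = 0; EF_B = 7
ES_C = 3; EF_C = 3+7 = 10
ES_D = 7; EF_D = 7+8 = 15
ES_E = 7; EF_E = 7+12 = 19
ES_F = 7; EF_F = 7+7 = 14
ES_G = max(EF_D=15, EF_F=14) = 15; EF_G = 15+6 = 21
ES_H = max(EF_C=10, EF_E=19, EF_G=21) = 21; EF_H = 21+6 = 27
Expected project duration μ = 27 hours. Critical path: B → D → G → H.

Variance along critical path = 1.000 + 7.111 + 5.444 + 9.000 = 22.556; σ = 4.749 hours.
D = μ + z·σ = 27 + 0.842·4.749 = 31.0 hours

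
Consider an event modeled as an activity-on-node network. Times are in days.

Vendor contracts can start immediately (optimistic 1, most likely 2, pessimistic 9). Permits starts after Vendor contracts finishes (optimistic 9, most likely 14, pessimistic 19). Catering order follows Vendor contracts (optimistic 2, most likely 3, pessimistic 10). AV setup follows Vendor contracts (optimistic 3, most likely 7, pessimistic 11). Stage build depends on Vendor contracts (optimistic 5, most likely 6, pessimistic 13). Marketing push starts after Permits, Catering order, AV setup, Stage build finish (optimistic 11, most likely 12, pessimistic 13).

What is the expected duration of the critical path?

te_Vendor contracts = (1 + 4·2 + 9)/6 = 18/6 = 3
te_Permits = (9 + 4·14 + 19)/6 = 84/6 = 14
te_Catering order = (2 + 4·3 + 10)/6 = 24/6 = 4
te_AV setup = (3 + 4·7 + 11)/6 = 42/6 = 7
te_Stage build = (5 + 4·6 + 13)/6 = 42/6 = 7
te_Marketing push = (11 + 4·12 + 13)/6 = 72/6 = 12

Forward pass:
ES_Vendor contracts = 0; EF_Vendor contracts = 3
ES_Permits = 3; EF_Permits = 3+14 = 17
ES_Catering order = 3; EF_Catering order = 3+4 = 7
ES_AV setup = 3; EF_AV setup = 3+7 = 10
ES_Stage build = 3; EF_Stage build = 3+7 = 10
ES_Marketing push = max(EF_Permits=17, EF_Catering order=7, EF_AV setup=10, EF_Stage build=10) = 17; EF_Marketing push = 17+12 = 29
Expected project duration μ = 29 days. Critical path: Vendor contracts → Permits → Marketing push.

29 days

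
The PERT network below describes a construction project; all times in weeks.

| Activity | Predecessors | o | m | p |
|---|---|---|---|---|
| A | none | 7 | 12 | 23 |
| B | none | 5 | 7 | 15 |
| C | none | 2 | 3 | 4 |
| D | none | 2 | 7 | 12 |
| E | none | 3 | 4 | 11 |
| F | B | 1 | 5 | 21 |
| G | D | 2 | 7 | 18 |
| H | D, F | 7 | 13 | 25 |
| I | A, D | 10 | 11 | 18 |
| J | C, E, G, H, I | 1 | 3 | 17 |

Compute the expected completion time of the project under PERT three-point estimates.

34 weeks

te_A = (7 + 4·12 + 23)/6 = 78/6 = 13
te_B = (5 + 4·7 + 15)/6 = 48/6 = 8
te_C = (2 + 4·3 + 4)/6 = 18/6 = 3
te_D = (2 + 4·7 + 12)/6 = 42/6 = 7
te_E = (3 + 4·4 + 11)/6 = 30/6 = 5
te_F = (1 + 4·5 + 21)/6 = 42/6 = 7
te_G = (2 + 4·7 + 18)/6 = 48/6 = 8
te_H = (7 + 4·13 + 25)/6 = 84/6 = 14
te_I = (10 + 4·11 + 18)/6 = 72/6 = 12
te_J = (1 + 4·3 + 17)/6 = 30/6 = 5

Forward pass:
ES_A = 0; EF_A = 13
ES_B = 0; EF_B = 8
ES_C = 0; EF_C = 3
ES_D = 0; EF_D = 7
ES_E = 0; EF_E = 5
ES_F = 8; EF_F = 8+7 = 15
ES_G = 7; EF_G = 7+8 = 15
ES_H = max(EF_D=7, EF_F=15) = 15; EF_H = 15+14 = 29
ES_I = max(EF_A=13, EF_D=7) = 13; EF_I = 13+12 = 25
ES_J = max(EF_C=3, EF_E=5, EF_G=15, EF_H=29, EF_I=25) = 29; EF_J = 29+5 = 34
Expected project duration μ = 34 weeks. Critical path: B → F → H → J.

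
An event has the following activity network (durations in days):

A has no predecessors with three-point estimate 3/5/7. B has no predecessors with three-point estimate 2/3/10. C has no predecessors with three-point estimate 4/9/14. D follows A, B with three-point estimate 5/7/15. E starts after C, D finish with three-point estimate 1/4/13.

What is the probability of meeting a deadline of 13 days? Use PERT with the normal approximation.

0.031

te_A = (3 + 4·5 + 7)/6 = 30/6 = 5; σ²_A = ((7−3)/6)² = 0.444
te_B = (2 + 4·3 + 10)/6 = 24/6 = 4; σ²_B = ((10−2)/6)² = 1.778
te_C = (4 + 4·9 + 14)/6 = 54/6 = 9; σ²_C = ((14−4)/6)² = 2.778
te_D = (5 + 4·7 + 15)/6 = 48/6 = 8; σ²_D = ((15−5)/6)² = 2.778
te_E = (1 + 4·4 + 13)/6 = 30/6 = 5; σ²_E = ((13−1)/6)² = 4.000

Forward pass:
ES_A = 0; EF_A = 5
ES_B = 0; EF_B = 4
ES_C = 0; EF_C = 9
ES_D = max(EF_A=5, EF_B=4) = 5; EF_D = 5+8 = 13
ES_E = max(EF_C=9, EF_D=13) = 13; EF_E = 13+5 = 18
Expected project duration μ = 18 days. Critical path: A → D → E.

Variance along critical path = 0.444 + 2.778 + 4.000 = 7.222; σ = √7.222 = 2.687 days.
Z = (13 − 18) / 2.687 = -1.861
P(T ≤ 13) = Φ(-1.861) ≈ 0.031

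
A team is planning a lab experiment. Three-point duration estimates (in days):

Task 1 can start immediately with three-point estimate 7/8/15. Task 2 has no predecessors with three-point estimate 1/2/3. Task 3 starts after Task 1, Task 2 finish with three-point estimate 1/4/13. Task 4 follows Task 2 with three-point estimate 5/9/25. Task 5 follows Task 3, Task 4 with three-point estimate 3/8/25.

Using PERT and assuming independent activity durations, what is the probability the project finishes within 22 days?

te_Task 1 = (7 + 4·8 + 15)/6 = 54/6 = 9; σ²_Task 1 = ((15−7)/6)² = 1.778
te_Task 2 = (1 + 4·2 + 3)/6 = 12/6 = 2; σ²_Task 2 = ((3−1)/6)² = 0.111
te_Task 3 = (1 + 4·4 + 13)/6 = 30/6 = 5; σ²_Task 3 = ((13−1)/6)² = 4.000
te_Task 4 = (5 + 4·9 + 25)/6 = 66/6 = 11; σ²_Task 4 = ((25−5)/6)² = 11.111
te_Task 5 = (3 + 4·8 + 25)/6 = 60/6 = 10; σ²_Task 5 = ((25−3)/6)² = 13.444

Forward pass:
ES_Task 1 = 0; EF_Task 1 = 9
ES_Task 2 = 0; EF_Task 2 = 2
ES_Task 3 = max(EF_Task 1=9, EF_Task 2=2) = 9; EF_Task 3 = 9+5 = 14
ES_Task 4 = 2; EF_Task 4 = 2+11 = 13
ES_Task 5 = max(EF_Task 3=14, EF_Task 4=13) = 14; EF_Task 5 = 14+10 = 24
Expected project duration μ = 24 days. Critical path: Task 1 → Task 3 → Task 5.

Variance along critical path = 1.778 + 4.000 + 13.444 = 19.222; σ = √19.222 = 4.384 days.
Z = (22 − 24) / 4.384 = -0.456
P(T ≤ 22) = Φ(-0.456) ≈ 0.324

0.324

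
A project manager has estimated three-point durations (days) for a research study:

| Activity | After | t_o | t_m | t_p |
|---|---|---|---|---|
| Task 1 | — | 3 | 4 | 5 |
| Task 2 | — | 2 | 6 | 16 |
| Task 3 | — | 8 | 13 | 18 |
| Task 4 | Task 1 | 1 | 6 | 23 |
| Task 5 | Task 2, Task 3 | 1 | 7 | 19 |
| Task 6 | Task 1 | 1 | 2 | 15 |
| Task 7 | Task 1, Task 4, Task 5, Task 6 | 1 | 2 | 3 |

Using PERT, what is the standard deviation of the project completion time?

te_Task 1 = (3 + 4·4 + 5)/6 = 24/6 = 4; σ²_Task 1 = ((5−3)/6)² = 0.111
te_Task 2 = (2 + 4·6 + 16)/6 = 42/6 = 7; σ²_Task 2 = ((16−2)/6)² = 5.444
te_Task 3 = (8 + 4·13 + 18)/6 = 78/6 = 13; σ²_Task 3 = ((18−8)/6)² = 2.778
te_Task 4 = (1 + 4·6 + 23)/6 = 48/6 = 8; σ²_Task 4 = ((23−1)/6)² = 13.444
te_Task 5 = (1 + 4·7 + 19)/6 = 48/6 = 8; σ²_Task 5 = ((19−1)/6)² = 9.000
te_Task 6 = (1 + 4·2 + 15)/6 = 24/6 = 4; σ²_Task 6 = ((15−1)/6)² = 5.444
te_Task 7 = (1 + 4·2 + 3)/6 = 12/6 = 2; σ²_Task 7 = ((3−1)/6)² = 0.111

Forward pass:
ES_Task 1 = 0; EF_Task 1 = 4
ES_Task 2 = 0; EF_Task 2 = 7
ES_Task 3 = 0; EF_Task 3 = 13
ES_Task 4 = 4; EF_Task 4 = 4+8 = 12
ES_Task 5 = max(EF_Task 2=7, EF_Task 3=13) = 13; EF_Task 5 = 13+8 = 21
ES_Task 6 = 4; EF_Task 6 = 4+4 = 8
ES_Task 7 = max(EF_Task 1=4, EF_Task 4=12, EF_Task 5=21, EF_Task 6=8) = 21; EF_Task 7 = 21+2 = 23
Expected project duration μ = 23 days. Critical path: Task 3 → Task 5 → Task 7.

Variance along critical path = 2.778 + 9.000 + 0.111 = 11.889
σ = √11.889 = 3.448 days

3.45 days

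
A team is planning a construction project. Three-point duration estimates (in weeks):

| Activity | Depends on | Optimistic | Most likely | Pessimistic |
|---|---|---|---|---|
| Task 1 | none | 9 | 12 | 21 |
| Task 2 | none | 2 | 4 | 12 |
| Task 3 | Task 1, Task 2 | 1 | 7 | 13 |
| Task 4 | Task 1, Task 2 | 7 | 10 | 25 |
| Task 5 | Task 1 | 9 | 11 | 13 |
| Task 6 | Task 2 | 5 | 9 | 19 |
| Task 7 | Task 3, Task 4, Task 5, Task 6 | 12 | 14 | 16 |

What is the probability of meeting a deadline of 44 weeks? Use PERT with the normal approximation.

te_Task 1 = (9 + 4·12 + 21)/6 = 78/6 = 13; σ²_Task 1 = ((21−9)/6)² = 4.000
te_Task 2 = (2 + 4·4 + 12)/6 = 30/6 = 5; σ²_Task 2 = ((12−2)/6)² = 2.778
te_Task 3 = (1 + 4·7 + 13)/6 = 42/6 = 7; σ²_Task 3 = ((13−1)/6)² = 4.000
te_Task 4 = (7 + 4·10 + 25)/6 = 72/6 = 12; σ²_Task 4 = ((25−7)/6)² = 9.000
te_Task 5 = (9 + 4·11 + 13)/6 = 66/6 = 11; σ²_Task 5 = ((13−9)/6)² = 0.444
te_Task 6 = (5 + 4·9 + 19)/6 = 60/6 = 10; σ²_Task 6 = ((19−5)/6)² = 5.444
te_Task 7 = (12 + 4·14 + 16)/6 = 84/6 = 14; σ²_Task 7 = ((16−12)/6)² = 0.444

Forward pass:
ES_Task 1 = 0; EF_Task 1 = 13
ES_Task 2 = 0; EF_Task 2 = 5
ES_Task 3 = max(EF_Task 1=13, EF_Task 2=5) = 13; EF_Task 3 = 13+7 = 20
ES_Task 4 = max(EF_Task 1=13, EF_Task 2=5) = 13; EF_Task 4 = 13+12 = 25
ES_Task 5 = 13; EF_Task 5 = 13+11 = 24
ES_Task 6 = 5; EF_Task 6 = 5+10 = 15
ES_Task 7 = max(EF_Task 3=20, EF_Task 4=25, EF_Task 5=24, EF_Task 6=15) = 25; EF_Task 7 = 25+14 = 39
Expected project duration μ = 39 weeks. Critical path: Task 1 → Task 4 → Task 7.

Variance along critical path = 4.000 + 9.000 + 0.444 = 13.444; σ = √13.444 = 3.667 weeks.
Z = (44 − 39) / 3.667 = 1.364
P(T ≤ 44) = Φ(1.364) ≈ 0.914

0.914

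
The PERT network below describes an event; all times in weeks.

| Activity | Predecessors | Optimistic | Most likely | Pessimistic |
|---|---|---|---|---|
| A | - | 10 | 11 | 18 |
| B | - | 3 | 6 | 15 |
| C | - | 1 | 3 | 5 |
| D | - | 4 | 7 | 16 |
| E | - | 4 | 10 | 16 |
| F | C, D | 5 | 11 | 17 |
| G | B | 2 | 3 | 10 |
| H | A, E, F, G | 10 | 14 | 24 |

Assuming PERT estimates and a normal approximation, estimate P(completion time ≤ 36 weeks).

0.707

te_A = (10 + 4·11 + 18)/6 = 72/6 = 12; σ²_A = ((18−10)/6)² = 1.778
te_B = (3 + 4·6 + 15)/6 = 42/6 = 7; σ²_B = ((15−3)/6)² = 4.000
te_C = (1 + 4·3 + 5)/6 = 18/6 = 3; σ²_C = ((5−1)/6)² = 0.444
te_D = (4 + 4·7 + 16)/6 = 48/6 = 8; σ²_D = ((16−4)/6)² = 4.000
te_E = (4 + 4·10 + 16)/6 = 60/6 = 10; σ²_E = ((16−4)/6)² = 4.000
te_F = (5 + 4·11 + 17)/6 = 66/6 = 11; σ²_F = ((17−5)/6)² = 4.000
te_G = (2 + 4·3 + 10)/6 = 24/6 = 4; σ²_G = ((10−2)/6)² = 1.778
te_H = (10 + 4·14 + 24)/6 = 90/6 = 15; σ²_H = ((24−10)/6)² = 5.444

Forward pass:
ES_A = 0; EF_A = 12
ES_B = 0; EF_B = 7
ES_C = 0; EF_C = 3
ES_D = 0; EF_D = 8
ES_E = 0; EF_E = 10
ES_F = max(EF_C=3, EF_D=8) = 8; EF_F = 8+11 = 19
ES_G = 7; EF_G = 7+4 = 11
ES_H = max(EF_A=12, EF_E=10, EF_F=19, EF_G=11) = 19; EF_H = 19+15 = 34
Expected project duration μ = 34 weeks. Critical path: D → F → H.

Variance along critical path = 4.000 + 4.000 + 5.444 = 13.444; σ = √13.444 = 3.667 weeks.
Z = (36 − 34) / 3.667 = 0.545
P(T ≤ 36) = Φ(0.545) ≈ 0.707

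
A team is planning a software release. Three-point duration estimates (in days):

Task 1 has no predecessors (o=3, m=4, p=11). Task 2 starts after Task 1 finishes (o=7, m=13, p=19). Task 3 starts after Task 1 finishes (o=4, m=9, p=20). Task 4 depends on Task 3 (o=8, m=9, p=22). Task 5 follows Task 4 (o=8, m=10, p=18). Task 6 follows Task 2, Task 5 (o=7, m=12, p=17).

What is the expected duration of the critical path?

49 days

te_Task 1 = (3 + 4·4 + 11)/6 = 30/6 = 5
te_Task 2 = (7 + 4·13 + 19)/6 = 78/6 = 13
te_Task 3 = (4 + 4·9 + 20)/6 = 60/6 = 10
te_Task 4 = (8 + 4·9 + 22)/6 = 66/6 = 11
te_Task 5 = (8 + 4·10 + 18)/6 = 66/6 = 11
te_Task 6 = (7 + 4·12 + 17)/6 = 72/6 = 12

Forward pass:
ES_Task 1 = 0; EF_Task 1 = 5
ES_Task 2 = 5; EF_Task 2 = 5+13 = 18
ES_Task 3 = 5; EF_Task 3 = 5+10 = 15
ES_Task 4 = 15; EF_Task 4 = 15+11 = 26
ES_Task 5 = 26; EF_Task 5 = 26+11 = 37
ES_Task 6 = max(EF_Task 2=18, EF_Task 5=37) = 37; EF_Task 6 = 37+12 = 49
Expected project duration μ = 49 days. Critical path: Task 1 → Task 3 → Task 4 → Task 5 → Task 6.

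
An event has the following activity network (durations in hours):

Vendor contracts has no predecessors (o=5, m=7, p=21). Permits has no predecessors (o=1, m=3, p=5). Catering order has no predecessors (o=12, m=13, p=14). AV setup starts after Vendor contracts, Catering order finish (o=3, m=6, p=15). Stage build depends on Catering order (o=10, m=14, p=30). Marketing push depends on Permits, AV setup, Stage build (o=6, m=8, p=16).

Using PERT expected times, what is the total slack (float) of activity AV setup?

9 hours

te_Vendor contracts = (5 + 4·7 + 21)/6 = 54/6 = 9
te_Permits = (1 + 4·3 + 5)/6 = 18/6 = 3
te_Catering order = (12 + 4·13 + 14)/6 = 78/6 = 13
te_AV setup = (3 + 4·6 + 15)/6 = 42/6 = 7
te_Stage build = (10 + 4·14 + 30)/6 = 96/6 = 16
te_Marketing push = (6 + 4·8 + 16)/6 = 54/6 = 9

Forward pass:
ES_Vendor contracts = 0; EF_Vendor contracts = 9
ES_Permits = 0; EF_Permits = 3
ES_Catering order = 0; EF_Catering order = 13
ES_AV setup = max(EF_Vendor contracts=9, EF_Catering order=13) = 13; EF_AV setup = 13+7 = 20
ES_Stage build = 13; EF_Stage build = 13+16 = 29
ES_Marketing push = max(EF_Permits=3, EF_AV setup=20, EF_Stage build=29) = 29; EF_Marketing push = 29+9 = 38
Expected project duration μ = 38 hours. Critical path: Catering order → Stage build → Marketing push.

Backward pass:
LF_Marketing push = 38; LS_Marketing push = 38−9 = 29
LF_Stage build = LS_Marketing push = 29; LS_Stage build = 29−16 = 13
LF_AV setup = LS_Marketing push = 29; LS_AV setup = 29−7 = 22
LF_Catering order = min(LS_AV setup=22, LS_Stage build=13) = 13; LS_Catering order = 13−13 = 0
LF_Permits = LS_Marketing push = 29; LS_Permits = 29−3 = 26
LF_Vendor contracts = LS_AV setup = 22; LS_Vendor contracts = 22−9 = 13
Slack_AV setup = LS_AV setup − ES_AV setup = 22 − 13 = 9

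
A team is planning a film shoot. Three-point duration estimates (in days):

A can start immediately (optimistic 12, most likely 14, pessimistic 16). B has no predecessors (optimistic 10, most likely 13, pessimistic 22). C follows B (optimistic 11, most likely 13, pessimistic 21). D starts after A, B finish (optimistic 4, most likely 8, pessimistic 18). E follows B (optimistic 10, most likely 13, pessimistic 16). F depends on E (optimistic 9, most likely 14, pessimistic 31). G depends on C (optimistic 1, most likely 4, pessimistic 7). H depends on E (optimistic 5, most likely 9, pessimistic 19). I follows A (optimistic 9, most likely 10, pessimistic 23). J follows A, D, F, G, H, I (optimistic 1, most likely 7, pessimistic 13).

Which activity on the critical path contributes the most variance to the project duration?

F

te_A = (12 + 4·14 + 16)/6 = 84/6 = 14; σ²_A = ((16−12)/6)² = 0.444
te_B = (10 + 4·13 + 22)/6 = 84/6 = 14; σ²_B = ((22−10)/6)² = 4.000
te_C = (11 + 4·13 + 21)/6 = 84/6 = 14; σ²_C = ((21−11)/6)² = 2.778
te_D = (4 + 4·8 + 18)/6 = 54/6 = 9; σ²_D = ((18−4)/6)² = 5.444
te_E = (10 + 4·13 + 16)/6 = 78/6 = 13; σ²_E = ((16−10)/6)² = 1.000
te_F = (9 + 4·14 + 31)/6 = 96/6 = 16; σ²_F = ((31−9)/6)² = 13.444
te_G = (1 + 4·4 + 7)/6 = 24/6 = 4; σ²_G = ((7−1)/6)² = 1.000
te_H = (5 + 4·9 + 19)/6 = 60/6 = 10; σ²_H = ((19−5)/6)² = 5.444
te_I = (9 + 4·10 + 23)/6 = 72/6 = 12; σ²_I = ((23−9)/6)² = 5.444
te_J = (1 + 4·7 + 13)/6 = 42/6 = 7; σ²_J = ((13−1)/6)² = 4.000

Forward pass:
ES_A = 0; EF_A = 14
ES_B = 0; EF_B = 14
ES_C = 14; EF_C = 14+14 = 28
ES_D = max(EF_A=14, EF_B=14) = 14; EF_D = 14+9 = 23
ES_E = 14; EF_E = 14+13 = 27
ES_F = 27; EF_F = 27+16 = 43
ES_G = 28; EF_G = 28+4 = 32
ES_H = 27; EF_H = 27+10 = 37
ES_I = 14; EF_I = 14+12 = 26
ES_J = max(EF_A=14, EF_D=23, EF_F=43, EF_G=32, EF_H=37, EF_I=26) = 43; EF_J = 43+7 = 50
Expected project duration μ = 50 days. Critical path: B → E → F → J.

Variances on critical path: σ²_B=4.000, σ²_E=1.000, σ²_F=13.444, σ²_J=4.000.
Largest is σ²_F = 13.444.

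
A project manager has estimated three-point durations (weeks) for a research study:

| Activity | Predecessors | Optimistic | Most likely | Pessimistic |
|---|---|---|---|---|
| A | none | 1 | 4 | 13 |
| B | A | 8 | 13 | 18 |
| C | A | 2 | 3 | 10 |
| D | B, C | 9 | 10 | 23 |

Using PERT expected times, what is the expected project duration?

te_A = (1 + 4·4 + 13)/6 = 30/6 = 5
te_B = (8 + 4·13 + 18)/6 = 78/6 = 13
te_C = (2 + 4·3 + 10)/6 = 24/6 = 4
te_D = (9 + 4·10 + 23)/6 = 72/6 = 12

Forward pass:
ES_A = 0; EF_A = 5
ES_B = 5; EF_B = 5+13 = 18
ES_C = 5; EF_C = 5+4 = 9
ES_D = max(EF_B=18, EF_C=9) = 18; EF_D = 18+12 = 30
Expected project duration μ = 30 weeks. Critical path: A → B → D.

30 weeks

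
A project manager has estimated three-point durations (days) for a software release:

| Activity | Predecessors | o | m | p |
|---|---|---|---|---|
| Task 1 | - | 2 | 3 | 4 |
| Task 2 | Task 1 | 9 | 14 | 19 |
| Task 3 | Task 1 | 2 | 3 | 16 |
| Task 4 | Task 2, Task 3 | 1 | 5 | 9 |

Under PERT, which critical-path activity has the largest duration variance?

Task 2

te_Task 1 = (2 + 4·3 + 4)/6 = 18/6 = 3; σ²_Task 1 = ((4−2)/6)² = 0.111
te_Task 2 = (9 + 4·14 + 19)/6 = 84/6 = 14; σ²_Task 2 = ((19−9)/6)² = 2.778
te_Task 3 = (2 + 4·3 + 16)/6 = 30/6 = 5; σ²_Task 3 = ((16−2)/6)² = 5.444
te_Task 4 = (1 + 4·5 + 9)/6 = 30/6 = 5; σ²_Task 4 = ((9−1)/6)² = 1.778

Forward pass:
ES_Task 1 = 0; EF_Task 1 = 3
ES_Task 2 = 3; EF_Task 2 = 3+14 = 17
ES_Task 3 = 3; EF_Task 3 = 3+5 = 8
ES_Task 4 = max(EF_Task 2=17, EF_Task 3=8) = 17; EF_Task 4 = 17+5 = 22
Expected project duration μ = 22 days. Critical path: Task 1 → Task 2 → Task 4.

Variances on critical path: σ²_Task 1=0.111, σ²_Task 2=2.778, σ²_Task 4=1.778.
Largest is σ²_Task 2 = 2.778.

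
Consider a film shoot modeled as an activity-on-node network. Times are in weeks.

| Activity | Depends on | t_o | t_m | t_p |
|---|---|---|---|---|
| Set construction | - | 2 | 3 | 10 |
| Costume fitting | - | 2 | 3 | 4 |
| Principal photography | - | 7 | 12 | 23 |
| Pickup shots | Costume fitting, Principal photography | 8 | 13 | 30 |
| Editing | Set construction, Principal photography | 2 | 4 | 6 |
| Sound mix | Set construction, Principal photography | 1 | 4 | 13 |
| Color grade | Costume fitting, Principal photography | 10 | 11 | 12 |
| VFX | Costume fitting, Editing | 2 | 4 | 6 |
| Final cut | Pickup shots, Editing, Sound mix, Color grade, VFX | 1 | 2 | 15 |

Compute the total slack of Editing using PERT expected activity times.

te_Set construction = (2 + 4·3 + 10)/6 = 24/6 = 4
te_Costume fitting = (2 + 4·3 + 4)/6 = 18/6 = 3
te_Principal photography = (7 + 4·12 + 23)/6 = 78/6 = 13
te_Pickup shots = (8 + 4·13 + 30)/6 = 90/6 = 15
te_Editing = (2 + 4·4 + 6)/6 = 24/6 = 4
te_Sound mix = (1 + 4·4 + 13)/6 = 30/6 = 5
te_Color grade = (10 + 4·11 + 12)/6 = 66/6 = 11
te_VFX = (2 + 4·4 + 6)/6 = 24/6 = 4
te_Final cut = (1 + 4·2 + 15)/6 = 24/6 = 4

Forward pass:
ES_Set construction = 0; EF_Set construction = 4
ES_Costume fitting = 0; EF_Costume fitting = 3
ES_Principal photography = 0; EF_Principal photography = 13
ES_Pickup shots = max(EF_Costume fitting=3, EF_Principal photography=13) = 13; EF_Pickup shots = 13+15 = 28
ES_Editing = max(EF_Set construction=4, EF_Principal photography=13) = 13; EF_Editing = 13+4 = 17
ES_Sound mix = max(EF_Set construction=4, EF_Principal photography=13) = 13; EF_Sound mix = 13+5 = 18
ES_Color grade = max(EF_Costume fitting=3, EF_Principal photography=13) = 13; EF_Color grade = 13+11 = 24
ES_VFX = max(EF_Costume fitting=3, EF_Editing=17) = 17; EF_VFX = 17+4 = 21
ES_Final cut = max(EF_Pickup shots=28, EF_Editing=17, EF_Sound mix=18, EF_Color grade=24, EF_VFX=21) = 28; EF_Final cut = 28+4 = 32
Expected project duration μ = 32 weeks. Critical path: Principal photography → Pickup shots → Final cut.

Backward pass:
LF_Final cut = 32; LS_Final cut = 32−4 = 28
LF_VFX = LS_Final cut = 28; LS_VFX = 28−4 = 24
LF_Color grade = LS_Final cut = 28; LS_Color grade = 28−11 = 17
LF_Sound mix = LS_Final cut = 28; LS_Sound mix = 28−5 = 23
LF_Editing = min(LS_VFX=24, LS_Final cut=28) = 24; LS_Editing = 24−4 = 20
LF_Pickup shots = LS_Final cut = 28; LS_Pickup shots = 28−15 = 13
LF_Principal photography = min(LS_Pickup shots=13, LS_Editing=20, LS_Sound mix=23, LS_Color grade=17) = 13; LS_Principal photography = 13−13 = 0
LF_Costume fitting = min(LS_Pickup shots=13, LS_Color grade=17, LS_VFX=24) = 13; LS_Costume fitting = 13−3 = 10
LF_Set construction = min(LS_Editing=20, LS_Sound mix=23) = 20; LS_Set construction = 20−4 = 16
Slack_Editing = LS_Editing − ES_Editing = 20 − 13 = 7

7 weeks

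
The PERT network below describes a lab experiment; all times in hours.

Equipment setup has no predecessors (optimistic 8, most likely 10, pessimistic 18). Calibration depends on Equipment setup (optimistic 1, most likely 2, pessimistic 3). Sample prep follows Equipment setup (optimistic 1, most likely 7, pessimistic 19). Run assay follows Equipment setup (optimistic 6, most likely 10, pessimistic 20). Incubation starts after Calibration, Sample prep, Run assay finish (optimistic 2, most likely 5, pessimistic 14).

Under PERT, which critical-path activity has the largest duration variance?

te_Equipment setup = (8 + 4·10 + 18)/6 = 66/6 = 11; σ²_Equipment setup = ((18−8)/6)² = 2.778
te_Calibration = (1 + 4·2 + 3)/6 = 12/6 = 2; σ²_Calibration = ((3−1)/6)² = 0.111
te_Sample prep = (1 + 4·7 + 19)/6 = 48/6 = 8; σ²_Sample prep = ((19−1)/6)² = 9.000
te_Run assay = (6 + 4·10 + 20)/6 = 66/6 = 11; σ²_Run assay = ((20−6)/6)² = 5.444
te_Incubation = (2 + 4·5 + 14)/6 = 36/6 = 6; σ²_Incubation = ((14−2)/6)² = 4.000

Forward pass:
ES_Equipment setup = 0; EF_Equipment setup = 11
ES_Calibration = 11; EF_Calibration = 11+2 = 13
ES_Sample prep = 11; EF_Sample prep = 11+8 = 19
ES_Run assay = 11; EF_Run assay = 11+11 = 22
ES_Incubation = max(EF_Calibration=13, EF_Sample prep=19, EF_Run assay=22) = 22; EF_Incubation = 22+6 = 28
Expected project duration μ = 28 hours. Critical path: Equipment setup → Run assay → Incubation.

Variances on critical path: σ²_Equipment setup=2.778, σ²_Run assay=5.444, σ²_Incubation=4.000.
Largest is σ²_Run assay = 5.444.

Run assay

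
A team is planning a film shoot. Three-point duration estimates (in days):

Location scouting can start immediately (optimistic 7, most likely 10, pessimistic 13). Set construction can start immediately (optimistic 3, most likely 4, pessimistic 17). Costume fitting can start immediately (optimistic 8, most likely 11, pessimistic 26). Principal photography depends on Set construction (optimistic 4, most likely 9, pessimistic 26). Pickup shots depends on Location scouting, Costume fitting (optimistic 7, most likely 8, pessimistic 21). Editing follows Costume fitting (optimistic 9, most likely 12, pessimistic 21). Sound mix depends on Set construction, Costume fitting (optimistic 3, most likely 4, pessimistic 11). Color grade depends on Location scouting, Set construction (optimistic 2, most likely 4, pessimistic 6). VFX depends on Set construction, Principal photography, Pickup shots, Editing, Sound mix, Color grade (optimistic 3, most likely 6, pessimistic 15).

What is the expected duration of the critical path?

te_Location scouting = (7 + 4·10 + 13)/6 = 60/6 = 10
te_Set construction = (3 + 4·4 + 17)/6 = 36/6 = 6
te_Costume fitting = (8 + 4·11 + 26)/6 = 78/6 = 13
te_Principal photography = (4 + 4·9 + 26)/6 = 66/6 = 11
te_Pickup shots = (7 + 4·8 + 21)/6 = 60/6 = 10
te_Editing = (9 + 4·12 + 21)/6 = 78/6 = 13
te_Sound mix = (3 + 4·4 + 11)/6 = 30/6 = 5
te_Color grade = (2 + 4·4 + 6)/6 = 24/6 = 4
te_VFX = (3 + 4·6 + 15)/6 = 42/6 = 7

Forward pass:
ES_Location scouting = 0; EF_Location scouting = 10
ES_Set construction = 0; EF_Set construction = 6
ES_Costume fitting = 0; EF_Costume fitting = 13
ES_Principal photography = 6; EF_Principal photography = 6+11 = 17
ES_Pickup shots = max(EF_Location scouting=10, EF_Costume fitting=13) = 13; EF_Pickup shots = 13+10 = 23
ES_Editing = 13; EF_Editing = 13+13 = 26
ES_Sound mix = max(EF_Set construction=6, EF_Costume fitting=13) = 13; EF_Sound mix = 13+5 = 18
ES_Color grade = max(EF_Location scouting=10, EF_Set construction=6) = 10; EF_Color grade = 10+4 = 14
ES_VFX = max(EF_Set construction=6, EF_Principal photography=17, EF_Pickup shots=23, EF_Editing=26, EF_Sound mix=18, EF_Color grade=14) = 26; EF_VFX = 26+7 = 33
Expected project duration μ = 33 days. Critical path: Costume fitting → Editing → VFX.

33 days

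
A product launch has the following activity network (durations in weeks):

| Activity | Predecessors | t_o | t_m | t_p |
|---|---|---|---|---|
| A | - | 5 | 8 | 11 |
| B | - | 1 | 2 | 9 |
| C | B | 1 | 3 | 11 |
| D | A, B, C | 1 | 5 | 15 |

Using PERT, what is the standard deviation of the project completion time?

te_A = (5 + 4·8 + 11)/6 = 48/6 = 8; σ²_A = ((11−5)/6)² = 1.000
te_B = (1 + 4·2 + 9)/6 = 18/6 = 3; σ²_B = ((9−1)/6)² = 1.778
te_C = (1 + 4·3 + 11)/6 = 24/6 = 4; σ²_C = ((11−1)/6)² = 2.778
te_D = (1 + 4·5 + 15)/6 = 36/6 = 6; σ²_D = ((15−1)/6)² = 5.444

Forward pass:
ES_A = 0; EF_A = 8
ES_B = 0; EF_B = 3
ES_C = 3; EF_C = 3+4 = 7
ES_D = max(EF_A=8, EF_B=3, EF_C=7) = 8; EF_D = 8+6 = 14
Expected project duration μ = 14 weeks. Critical path: A → D.

Variance along critical path = 1.000 + 5.444 = 6.444
σ = √6.444 = 2.539 weeks

2.54 weeks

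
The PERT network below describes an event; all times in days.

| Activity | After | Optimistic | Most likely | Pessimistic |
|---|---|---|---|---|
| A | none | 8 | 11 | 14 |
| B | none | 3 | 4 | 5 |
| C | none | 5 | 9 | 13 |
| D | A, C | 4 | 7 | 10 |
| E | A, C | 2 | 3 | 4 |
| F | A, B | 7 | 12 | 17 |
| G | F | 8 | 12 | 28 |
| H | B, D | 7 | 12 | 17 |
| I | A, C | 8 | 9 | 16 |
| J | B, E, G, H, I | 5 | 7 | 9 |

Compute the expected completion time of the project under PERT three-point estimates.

te_A = (8 + 4·11 + 14)/6 = 66/6 = 11
te_B = (3 + 4·4 + 5)/6 = 24/6 = 4
te_C = (5 + 4·9 + 13)/6 = 54/6 = 9
te_D = (4 + 4·7 + 10)/6 = 42/6 = 7
te_E = (2 + 4·3 + 4)/6 = 18/6 = 3
te_F = (7 + 4·12 + 17)/6 = 72/6 = 12
te_G = (8 + 4·12 + 28)/6 = 84/6 = 14
te_H = (7 + 4·12 + 17)/6 = 72/6 = 12
te_I = (8 + 4·9 + 16)/6 = 60/6 = 10
te_J = (5 + 4·7 + 9)/6 = 42/6 = 7

Forward pass:
ES_A = 0; EF_A = 11
ES_B = 0; EF_B = 4
ES_C = 0; EF_C = 9
ES_D = max(EF_A=11, EF_C=9) = 11; EF_D = 11+7 = 18
ES_E = max(EF_A=11, EF_C=9) = 11; EF_E = 11+3 = 14
ES_F = max(EF_A=11, EF_B=4) = 11; EF_F = 11+12 = 23
ES_G = 23; EF_G = 23+14 = 37
ES_H = max(EF_B=4, EF_D=18) = 18; EF_H = 18+12 = 30
ES_I = max(EF_A=11, EF_C=9) = 11; EF_I = 11+10 = 21
ES_J = max(EF_B=4, EF_E=14, EF_G=37, EF_H=30, EF_I=21) = 37; EF_J = 37+7 = 44
Expected project duration μ = 44 days. Critical path: A → F → G → J.

44 days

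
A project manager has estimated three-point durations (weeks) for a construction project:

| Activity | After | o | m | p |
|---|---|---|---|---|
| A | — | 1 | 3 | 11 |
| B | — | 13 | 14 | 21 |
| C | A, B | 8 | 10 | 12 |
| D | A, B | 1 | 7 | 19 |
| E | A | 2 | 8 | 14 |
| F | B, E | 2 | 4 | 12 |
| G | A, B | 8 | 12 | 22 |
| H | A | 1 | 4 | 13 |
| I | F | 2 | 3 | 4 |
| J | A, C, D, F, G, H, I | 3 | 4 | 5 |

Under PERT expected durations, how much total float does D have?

te_A = (1 + 4·3 + 11)/6 = 24/6 = 4
te_B = (13 + 4·14 + 21)/6 = 90/6 = 15
te_C = (8 + 4·10 + 12)/6 = 60/6 = 10
te_D = (1 + 4·7 + 19)/6 = 48/6 = 8
te_E = (2 + 4·8 + 14)/6 = 48/6 = 8
te_F = (2 + 4·4 + 12)/6 = 30/6 = 5
te_G = (8 + 4·12 + 22)/6 = 78/6 = 13
te_H = (1 + 4·4 + 13)/6 = 30/6 = 5
te_I = (2 + 4·3 + 4)/6 = 18/6 = 3
te_J = (3 + 4·4 + 5)/6 = 24/6 = 4

Forward pass:
ES_A = 0; EF_A = 4
ES_B = 0; EF_B = 15
ES_C = max(EF_A=4, EF_B=15) = 15; EF_C = 15+10 = 25
ES_D = max(EF_A=4, EF_B=15) = 15; EF_D = 15+8 = 23
ES_E = 4; EF_E = 4+8 = 12
ES_F = max(EF_B=15, EF_E=12) = 15; EF_F = 15+5 = 20
ES_G = max(EF_A=4, EF_B=15) = 15; EF_G = 15+13 = 28
ES_H = 4; EF_H = 4+5 = 9
ES_I = 20; EF_I = 20+3 = 23
ES_J = max(EF_A=4, EF_C=25, EF_D=23, EF_F=20, EF_G=28, EF_H=9, EF_I=23) = 28; EF_J = 28+4 = 32
Expected project duration μ = 32 weeks. Critical path: B → G → J.

Backward pass:
LF_J = 32; LS_J = 32−4 = 28
LF_I = LS_J = 28; LS_I = 28−3 = 25
LF_H = LS_J = 28; LS_H = 28−5 = 23
LF_G = LS_J = 28; LS_G = 28−13 = 15
LF_F = min(LS_I=25, LS_J=28) = 25; LS_F = 25−5 = 20
LF_E = LS_F = 20; LS_E = 20−8 = 12
LF_D = LS_J = 28; LS_D = 28−8 = 20
LF_C = LS_J = 28; LS_C = 28−10 = 18
LF_B = min(LS_C=18, LS_D=20, LS_F=20, LS_G=15) = 15; LS_B = 15−15 = 0
LF_A = min(LS_C=18, LS_D=20, LS_E=12, LS_G=15, LS_H=23, LS_J=28) = 12; LS_A = 12−4 = 8
Slack_D = LS_D − ES_D = 20 − 15 = 5

5 weeks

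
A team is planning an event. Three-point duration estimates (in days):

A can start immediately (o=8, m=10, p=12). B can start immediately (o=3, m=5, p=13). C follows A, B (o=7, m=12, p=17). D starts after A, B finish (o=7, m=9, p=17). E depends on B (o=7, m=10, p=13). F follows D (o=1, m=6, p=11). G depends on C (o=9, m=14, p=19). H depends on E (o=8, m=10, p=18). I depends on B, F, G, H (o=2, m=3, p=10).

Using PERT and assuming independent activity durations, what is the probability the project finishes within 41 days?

te_A = (8 + 4·10 + 12)/6 = 60/6 = 10; σ²_A = ((12−8)/6)² = 0.444
te_B = (3 + 4·5 + 13)/6 = 36/6 = 6; σ²_B = ((13−3)/6)² = 2.778
te_C = (7 + 4·12 + 17)/6 = 72/6 = 12; σ²_C = ((17−7)/6)² = 2.778
te_D = (7 + 4·9 + 17)/6 = 60/6 = 10; σ²_D = ((17−7)/6)² = 2.778
te_E = (7 + 4·10 + 13)/6 = 60/6 = 10; σ²_E = ((13−7)/6)² = 1.000
te_F = (1 + 4·6 + 11)/6 = 36/6 = 6; σ²_F = ((11−1)/6)² = 2.778
te_G = (9 + 4·14 + 19)/6 = 84/6 = 14; σ²_G = ((19−9)/6)² = 2.778
te_H = (8 + 4·10 + 18)/6 = 66/6 = 11; σ²_H = ((18−8)/6)² = 2.778
te_I = (2 + 4·3 + 10)/6 = 24/6 = 4; σ²_I = ((10−2)/6)² = 1.778

Forward pass:
ES_A = 0; EF_A = 10
ES_B = 0; EF_B = 6
ES_C = max(EF_A=10, EF_B=6) = 10; EF_C = 10+12 = 22
ES_D = max(EF_A=10, EF_B=6) = 10; EF_D = 10+10 = 20
ES_E = 6; EF_E = 6+10 = 16
ES_F = 20; EF_F = 20+6 = 26
ES_G = 22; EF_G = 22+14 = 36
ES_H = 16; EF_H = 16+11 = 27
ES_I = max(EF_B=6, EF_F=26, EF_G=36, EF_H=27) = 36; EF_I = 36+4 = 40
Expected project duration μ = 40 days. Critical path: A → C → G → I.

Variance along critical path = 0.444 + 2.778 + 2.778 + 1.778 = 7.778; σ = √7.778 = 2.789 days.
Z = (41 − 40) / 2.789 = 0.359
P(T ≤ 41) = Φ(0.359) ≈ 0.640

0.640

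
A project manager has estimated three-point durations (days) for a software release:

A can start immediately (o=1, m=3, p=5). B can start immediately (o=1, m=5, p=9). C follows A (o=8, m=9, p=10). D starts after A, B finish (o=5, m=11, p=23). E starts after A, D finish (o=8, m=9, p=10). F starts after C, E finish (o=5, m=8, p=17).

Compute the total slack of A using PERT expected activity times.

te_A = (1 + 4·3 + 5)/6 = 18/6 = 3
te_B = (1 + 4·5 + 9)/6 = 30/6 = 5
te_C = (8 + 4·9 + 10)/6 = 54/6 = 9
te_D = (5 + 4·11 + 23)/6 = 72/6 = 12
te_E = (8 + 4·9 + 10)/6 = 54/6 = 9
te_F = (5 + 4·8 + 17)/6 = 54/6 = 9

Forward pass:
ES_A = 0; EF_A = 3
ES_B = 0; EF_B = 5
ES_C = 3; EF_C = 3+9 = 12
ES_D = max(EF_A=3, EF_B=5) = 5; EF_D = 5+12 = 17
ES_E = max(EF_A=3, EF_D=17) = 17; EF_E = 17+9 = 26
ES_F = max(EF_C=12, EF_E=26) = 26; EF_F = 26+9 = 35
Expected project duration μ = 35 days. Critical path: B → D → E → F.

Backward pass:
LF_F = 35; LS_F = 35−9 = 26
LF_E = LS_F = 26; LS_E = 26−9 = 17
LF_D = LS_E = 17; LS_D = 17−12 = 5
LF_C = LS_F = 26; LS_C = 26−9 = 17
LF_B = LS_D = 5; LS_B = 5−5 = 0
LF_A = min(LS_C=17, LS_D=5, LS_E=17) = 5; LS_A = 5−3 = 2
Slack_A = LS_A − ES_A = 2 − 0 = 2

2 days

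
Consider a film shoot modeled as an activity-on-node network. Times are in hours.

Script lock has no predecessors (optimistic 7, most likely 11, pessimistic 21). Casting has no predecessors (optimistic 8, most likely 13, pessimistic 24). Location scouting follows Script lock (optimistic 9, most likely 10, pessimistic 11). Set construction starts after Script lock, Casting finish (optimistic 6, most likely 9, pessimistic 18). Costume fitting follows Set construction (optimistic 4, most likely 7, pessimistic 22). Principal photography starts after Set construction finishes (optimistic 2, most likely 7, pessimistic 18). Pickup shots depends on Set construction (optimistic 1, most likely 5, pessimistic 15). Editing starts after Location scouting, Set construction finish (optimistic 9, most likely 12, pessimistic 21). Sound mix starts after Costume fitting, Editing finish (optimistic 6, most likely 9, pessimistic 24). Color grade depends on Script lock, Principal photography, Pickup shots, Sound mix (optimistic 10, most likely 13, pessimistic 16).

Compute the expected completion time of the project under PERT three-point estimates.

te_Script lock = (7 + 4·11 + 21)/6 = 72/6 = 12
te_Casting = (8 + 4·13 + 24)/6 = 84/6 = 14
te_Location scouting = (9 + 4·10 + 11)/6 = 60/6 = 10
te_Set construction = (6 + 4·9 + 18)/6 = 60/6 = 10
te_Costume fitting = (4 + 4·7 + 22)/6 = 54/6 = 9
te_Principal photography = (2 + 4·7 + 18)/6 = 48/6 = 8
te_Pickup shots = (1 + 4·5 + 15)/6 = 36/6 = 6
te_Editing = (9 + 4·12 + 21)/6 = 78/6 = 13
te_Sound mix = (6 + 4·9 + 24)/6 = 66/6 = 11
te_Color grade = (10 + 4·13 + 16)/6 = 78/6 = 13

Forward pass:
ES_Script lock = 0; EF_Script lock = 12
ES_Casting = 0; EF_Casting = 14
ES_Location scouting = 12; EF_Location scouting = 12+10 = 22
ES_Set construction = max(EF_Script lock=12, EF_Casting=14) = 14; EF_Set construction = 14+10 = 24
ES_Costume fitting = 24; EF_Costume fitting = 24+9 = 33
ES_Principal photography = 24; EF_Principal photography = 24+8 = 32
ES_Pickup shots = 24; EF_Pickup shots = 24+6 = 30
ES_Editing = max(EF_Location scouting=22, EF_Set construction=24) = 24; EF_Editing = 24+13 = 37
ES_Sound mix = max(EF_Costume fitting=33, EF_Editing=37) = 37; EF_Sound mix = 37+11 = 48
ES_Color grade = max(EF_Script lock=12, EF_Principal photography=32, EF_Pickup shots=30, EF_Sound mix=48) = 48; EF_Color grade = 48+13 = 61
Expected project duration μ = 61 hours. Critical path: Casting → Set construction → Editing → Sound mix → Color grade.

61 hours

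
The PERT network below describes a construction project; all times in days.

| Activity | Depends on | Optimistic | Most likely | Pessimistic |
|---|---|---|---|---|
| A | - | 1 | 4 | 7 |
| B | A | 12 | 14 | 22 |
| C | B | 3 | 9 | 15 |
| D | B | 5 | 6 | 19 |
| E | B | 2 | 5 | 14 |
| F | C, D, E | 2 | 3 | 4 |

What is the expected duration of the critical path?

31 days

te_A = (1 + 4·4 + 7)/6 = 24/6 = 4
te_B = (12 + 4·14 + 22)/6 = 90/6 = 15
te_C = (3 + 4·9 + 15)/6 = 54/6 = 9
te_D = (5 + 4·6 + 19)/6 = 48/6 = 8
te_E = (2 + 4·5 + 14)/6 = 36/6 = 6
te_F = (2 + 4·3 + 4)/6 = 18/6 = 3

Forward pass:
ES_A = 0; EF_A = 4
ES_B = 4; EF_B = 4+15 = 19
ES_C = 19; EF_C = 19+9 = 28
ES_D = 19; EF_D = 19+8 = 27
ES_E = 19; EF_E = 19+6 = 25
ES_F = max(EF_C=28, EF_D=27, EF_E=25) = 28; EF_F = 28+3 = 31
Expected project duration μ = 31 days. Critical path: A → B → C → F.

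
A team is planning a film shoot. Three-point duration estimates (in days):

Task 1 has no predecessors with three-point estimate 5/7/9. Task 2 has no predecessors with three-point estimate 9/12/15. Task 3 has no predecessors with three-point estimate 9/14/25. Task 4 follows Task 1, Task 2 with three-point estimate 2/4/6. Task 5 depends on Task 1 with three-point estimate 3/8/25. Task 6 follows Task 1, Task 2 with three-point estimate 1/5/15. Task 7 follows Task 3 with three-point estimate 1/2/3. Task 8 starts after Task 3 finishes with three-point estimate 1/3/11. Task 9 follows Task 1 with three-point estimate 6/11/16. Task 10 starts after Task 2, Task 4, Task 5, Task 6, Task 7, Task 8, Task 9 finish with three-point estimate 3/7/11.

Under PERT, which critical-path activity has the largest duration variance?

te_Task 1 = (5 + 4·7 + 9)/6 = 42/6 = 7; σ²_Task 1 = ((9−5)/6)² = 0.444
te_Task 2 = (9 + 4·12 + 15)/6 = 72/6 = 12; σ²_Task 2 = ((15−9)/6)² = 1.000
te_Task 3 = (9 + 4·14 + 25)/6 = 90/6 = 15; σ²_Task 3 = ((25−9)/6)² = 7.111
te_Task 4 = (2 + 4·4 + 6)/6 = 24/6 = 4; σ²_Task 4 = ((6−2)/6)² = 0.444
te_Task 5 = (3 + 4·8 + 25)/6 = 60/6 = 10; σ²_Task 5 = ((25−3)/6)² = 13.444
te_Task 6 = (1 + 4·5 + 15)/6 = 36/6 = 6; σ²_Task 6 = ((15−1)/6)² = 5.444
te_Task 7 = (1 + 4·2 + 3)/6 = 12/6 = 2; σ²_Task 7 = ((3−1)/6)² = 0.111
te_Task 8 = (1 + 4·3 + 11)/6 = 24/6 = 4; σ²_Task 8 = ((11−1)/6)² = 2.778
te_Task 9 = (6 + 4·11 + 16)/6 = 66/6 = 11; σ²_Task 9 = ((16−6)/6)² = 2.778
te_Task 10 = (3 + 4·7 + 11)/6 = 42/6 = 7; σ²_Task 10 = ((11−3)/6)² = 1.778

Forward pass:
ES_Task 1 = 0; EF_Task 1 = 7
ES_Task 2 = 0; EF_Task 2 = 12
ES_Task 3 = 0; EF_Task 3 = 15
ES_Task 4 = max(EF_Task 1=7, EF_Task 2=12) = 12; EF_Task 4 = 12+4 = 16
ES_Task 5 = 7; EF_Task 5 = 7+10 = 17
ES_Task 6 = max(EF_Task 1=7, EF_Task 2=12) = 12; EF_Task 6 = 12+6 = 18
ES_Task 7 = 15; EF_Task 7 = 15+2 = 17
ES_Task 8 = 15; EF_Task 8 = 15+4 = 19
ES_Task 9 = 7; EF_Task 9 = 7+11 = 18
ES_Task 10 = max(EF_Task 2=12, EF_Task 4=16, EF_Task 5=17, EF_Task 6=18, EF_Task 7=17, EF_Task 8=19, EF_Task 9=18) = 19; EF_Task 10 = 19+7 = 26
Expected project duration μ = 26 days. Critical path: Task 3 → Task 8 → Task 10.

Variances on critical path: σ²_Task 3=7.111, σ²_Task 8=2.778, σ²_Task 10=1.778.
Largest is σ²_Task 3 = 7.111.

Task 3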